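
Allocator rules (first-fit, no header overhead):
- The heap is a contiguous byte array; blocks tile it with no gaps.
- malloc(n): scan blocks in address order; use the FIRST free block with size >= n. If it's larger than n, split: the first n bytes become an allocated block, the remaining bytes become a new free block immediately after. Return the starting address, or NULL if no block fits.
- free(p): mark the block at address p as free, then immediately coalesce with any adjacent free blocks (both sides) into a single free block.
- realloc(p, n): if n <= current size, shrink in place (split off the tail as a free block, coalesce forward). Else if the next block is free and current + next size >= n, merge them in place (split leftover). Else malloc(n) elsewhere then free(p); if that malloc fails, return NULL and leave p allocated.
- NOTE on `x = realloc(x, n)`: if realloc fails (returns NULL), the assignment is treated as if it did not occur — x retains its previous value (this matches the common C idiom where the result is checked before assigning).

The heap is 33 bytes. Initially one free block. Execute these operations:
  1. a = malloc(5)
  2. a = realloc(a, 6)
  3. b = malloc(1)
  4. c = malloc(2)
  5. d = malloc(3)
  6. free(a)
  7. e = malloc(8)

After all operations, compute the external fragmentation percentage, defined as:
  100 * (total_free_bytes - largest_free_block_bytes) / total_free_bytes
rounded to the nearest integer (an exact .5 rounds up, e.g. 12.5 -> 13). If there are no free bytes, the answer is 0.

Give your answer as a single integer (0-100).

Op 1: a = malloc(5) -> a = 0; heap: [0-4 ALLOC][5-32 FREE]
Op 2: a = realloc(a, 6) -> a = 0; heap: [0-5 ALLOC][6-32 FREE]
Op 3: b = malloc(1) -> b = 6; heap: [0-5 ALLOC][6-6 ALLOC][7-32 FREE]
Op 4: c = malloc(2) -> c = 7; heap: [0-5 ALLOC][6-6 ALLOC][7-8 ALLOC][9-32 FREE]
Op 5: d = malloc(3) -> d = 9; heap: [0-5 ALLOC][6-6 ALLOC][7-8 ALLOC][9-11 ALLOC][12-32 FREE]
Op 6: free(a) -> (freed a); heap: [0-5 FREE][6-6 ALLOC][7-8 ALLOC][9-11 ALLOC][12-32 FREE]
Op 7: e = malloc(8) -> e = 12; heap: [0-5 FREE][6-6 ALLOC][7-8 ALLOC][9-11 ALLOC][12-19 ALLOC][20-32 FREE]
Free blocks: [6 13] total_free=19 largest=13 -> 100*(19-13)/19 = 600/19 ≈ 31.579 -> rounds to 32

Answer: 32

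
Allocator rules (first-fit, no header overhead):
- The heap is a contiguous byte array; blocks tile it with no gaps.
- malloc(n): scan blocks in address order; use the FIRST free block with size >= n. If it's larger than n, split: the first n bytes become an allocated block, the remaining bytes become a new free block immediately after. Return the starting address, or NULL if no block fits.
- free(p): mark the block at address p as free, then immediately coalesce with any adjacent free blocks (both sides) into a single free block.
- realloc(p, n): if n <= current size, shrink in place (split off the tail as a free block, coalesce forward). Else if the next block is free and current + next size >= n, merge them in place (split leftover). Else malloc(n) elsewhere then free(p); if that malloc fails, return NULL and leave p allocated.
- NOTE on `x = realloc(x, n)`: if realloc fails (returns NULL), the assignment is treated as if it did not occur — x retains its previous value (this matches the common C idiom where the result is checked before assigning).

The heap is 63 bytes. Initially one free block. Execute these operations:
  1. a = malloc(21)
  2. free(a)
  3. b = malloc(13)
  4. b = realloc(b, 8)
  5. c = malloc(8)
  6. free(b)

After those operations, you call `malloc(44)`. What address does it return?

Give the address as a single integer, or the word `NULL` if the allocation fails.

Answer: 16

Derivation:
Op 1: a = malloc(21) -> a = 0; heap: [0-20 ALLOC][21-62 FREE]
Op 2: free(a) -> (freed a); heap: [0-62 FREE]
Op 3: b = malloc(13) -> b = 0; heap: [0-12 ALLOC][13-62 FREE]
Op 4: b = realloc(b, 8) -> b = 0; heap: [0-7 ALLOC][8-62 FREE]
Op 5: c = malloc(8) -> c = 8; heap: [0-7 ALLOC][8-15 ALLOC][16-62 FREE]
Op 6: free(b) -> (freed b); heap: [0-7 FREE][8-15 ALLOC][16-62 FREE]
malloc(44): first-fit scan over [0-7 FREE][8-15 ALLOC][16-62 FREE] -> 16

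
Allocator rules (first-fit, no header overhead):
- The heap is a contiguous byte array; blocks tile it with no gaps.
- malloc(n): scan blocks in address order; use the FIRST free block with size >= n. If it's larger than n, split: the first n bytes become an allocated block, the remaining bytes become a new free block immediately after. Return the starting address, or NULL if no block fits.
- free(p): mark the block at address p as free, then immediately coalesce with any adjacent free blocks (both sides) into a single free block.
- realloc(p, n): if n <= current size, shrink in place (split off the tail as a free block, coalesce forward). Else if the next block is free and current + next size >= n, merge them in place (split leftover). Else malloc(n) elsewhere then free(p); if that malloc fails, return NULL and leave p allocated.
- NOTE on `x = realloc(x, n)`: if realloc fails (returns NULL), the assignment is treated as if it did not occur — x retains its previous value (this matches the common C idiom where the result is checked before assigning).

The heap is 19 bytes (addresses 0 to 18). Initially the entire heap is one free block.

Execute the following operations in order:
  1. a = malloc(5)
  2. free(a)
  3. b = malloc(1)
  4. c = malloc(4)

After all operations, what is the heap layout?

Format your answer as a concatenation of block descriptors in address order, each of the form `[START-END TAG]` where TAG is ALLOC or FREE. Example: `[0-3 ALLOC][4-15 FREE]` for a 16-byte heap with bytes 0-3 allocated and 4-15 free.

Answer: [0-0 ALLOC][1-4 ALLOC][5-18 FREE]

Derivation:
Op 1: a = malloc(5) -> a = 0; heap: [0-4 ALLOC][5-18 FREE]
Op 2: free(a) -> (freed a); heap: [0-18 FREE]
Op 3: b = malloc(1) -> b = 0; heap: [0-0 ALLOC][1-18 FREE]
Op 4: c = malloc(4) -> c = 1; heap: [0-0 ALLOC][1-4 ALLOC][5-18 FREE]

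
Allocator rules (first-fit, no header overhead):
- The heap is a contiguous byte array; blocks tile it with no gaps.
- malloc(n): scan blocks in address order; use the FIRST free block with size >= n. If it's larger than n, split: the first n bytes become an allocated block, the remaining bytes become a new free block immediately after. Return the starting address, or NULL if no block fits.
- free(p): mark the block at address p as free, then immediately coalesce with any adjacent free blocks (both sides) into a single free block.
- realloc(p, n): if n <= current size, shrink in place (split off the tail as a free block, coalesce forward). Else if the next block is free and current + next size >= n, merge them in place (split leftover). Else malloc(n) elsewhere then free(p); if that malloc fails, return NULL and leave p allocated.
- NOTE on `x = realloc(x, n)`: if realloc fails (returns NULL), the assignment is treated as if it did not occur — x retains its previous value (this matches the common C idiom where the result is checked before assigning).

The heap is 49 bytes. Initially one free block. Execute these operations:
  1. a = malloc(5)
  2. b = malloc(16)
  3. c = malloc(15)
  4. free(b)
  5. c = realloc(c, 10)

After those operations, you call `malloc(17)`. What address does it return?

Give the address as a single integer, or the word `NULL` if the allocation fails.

Op 1: a = malloc(5) -> a = 0; heap: [0-4 ALLOC][5-48 FREE]
Op 2: b = malloc(16) -> b = 5; heap: [0-4 ALLOC][5-20 ALLOC][21-48 FREE]
Op 3: c = malloc(15) -> c = 21; heap: [0-4 ALLOC][5-20 ALLOC][21-35 ALLOC][36-48 FREE]
Op 4: free(b) -> (freed b); heap: [0-4 ALLOC][5-20 FREE][21-35 ALLOC][36-48 FREE]
Op 5: c = realloc(c, 10) -> c = 21; heap: [0-4 ALLOC][5-20 FREE][21-30 ALLOC][31-48 FREE]
malloc(17): first-fit scan over [0-4 ALLOC][5-20 FREE][21-30 ALLOC][31-48 FREE] -> 31

Answer: 31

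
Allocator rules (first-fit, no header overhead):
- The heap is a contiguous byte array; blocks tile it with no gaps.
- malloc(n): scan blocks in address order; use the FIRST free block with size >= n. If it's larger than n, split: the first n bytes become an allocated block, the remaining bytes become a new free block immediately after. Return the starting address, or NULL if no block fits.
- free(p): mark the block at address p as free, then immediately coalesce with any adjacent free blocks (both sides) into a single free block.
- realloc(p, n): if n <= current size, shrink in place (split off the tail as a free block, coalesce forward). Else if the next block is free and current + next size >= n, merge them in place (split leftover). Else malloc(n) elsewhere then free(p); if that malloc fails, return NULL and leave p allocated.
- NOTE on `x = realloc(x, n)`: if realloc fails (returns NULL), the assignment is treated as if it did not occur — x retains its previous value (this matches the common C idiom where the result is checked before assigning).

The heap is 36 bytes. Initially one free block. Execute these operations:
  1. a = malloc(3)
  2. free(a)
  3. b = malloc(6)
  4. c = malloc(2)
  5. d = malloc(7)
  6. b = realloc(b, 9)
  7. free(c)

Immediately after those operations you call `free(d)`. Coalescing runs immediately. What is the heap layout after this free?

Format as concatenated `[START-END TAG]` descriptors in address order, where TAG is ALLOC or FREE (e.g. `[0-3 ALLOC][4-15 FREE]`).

Answer: [0-14 FREE][15-23 ALLOC][24-35 FREE]

Derivation:
Op 1: a = malloc(3) -> a = 0; heap: [0-2 ALLOC][3-35 FREE]
Op 2: free(a) -> (freed a); heap: [0-35 FREE]
Op 3: b = malloc(6) -> b = 0; heap: [0-5 ALLOC][6-35 FREE]
Op 4: c = malloc(2) -> c = 6; heap: [0-5 ALLOC][6-7 ALLOC][8-35 FREE]
Op 5: d = malloc(7) -> d = 8; heap: [0-5 ALLOC][6-7 ALLOC][8-14 ALLOC][15-35 FREE]
Op 6: b = realloc(b, 9) -> b = 15; heap: [0-5 FREE][6-7 ALLOC][8-14 ALLOC][15-23 ALLOC][24-35 FREE]
Op 7: free(c) -> (freed c); heap: [0-7 FREE][8-14 ALLOC][15-23 ALLOC][24-35 FREE]
free(d): d = 8 -> block [8-14 ALLOC]; mark free, coalesce with adjacent free neighbors -> [0-14 FREE][15-23 ALLOC][24-35 FREE]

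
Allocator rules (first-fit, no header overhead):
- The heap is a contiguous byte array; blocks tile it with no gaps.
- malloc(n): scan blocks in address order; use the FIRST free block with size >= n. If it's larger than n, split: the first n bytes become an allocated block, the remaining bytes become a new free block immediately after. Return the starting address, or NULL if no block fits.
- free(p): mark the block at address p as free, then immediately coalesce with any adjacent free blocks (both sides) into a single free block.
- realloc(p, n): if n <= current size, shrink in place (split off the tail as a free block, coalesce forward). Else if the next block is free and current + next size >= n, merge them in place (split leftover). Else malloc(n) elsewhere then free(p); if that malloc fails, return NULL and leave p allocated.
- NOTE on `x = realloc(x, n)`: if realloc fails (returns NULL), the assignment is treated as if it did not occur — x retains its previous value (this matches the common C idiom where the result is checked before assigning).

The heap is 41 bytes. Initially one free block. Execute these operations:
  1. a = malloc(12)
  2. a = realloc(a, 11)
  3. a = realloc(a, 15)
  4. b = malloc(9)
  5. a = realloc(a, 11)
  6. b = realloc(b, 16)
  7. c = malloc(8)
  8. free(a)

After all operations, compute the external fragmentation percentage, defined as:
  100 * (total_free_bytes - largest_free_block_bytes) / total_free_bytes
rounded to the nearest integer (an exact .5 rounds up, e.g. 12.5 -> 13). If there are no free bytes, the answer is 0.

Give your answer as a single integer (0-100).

Op 1: a = malloc(12) -> a = 0; heap: [0-11 ALLOC][12-40 FREE]
Op 2: a = realloc(a, 11) -> a = 0; heap: [0-10 ALLOC][11-40 FREE]
Op 3: a = realloc(a, 15) -> a = 0; heap: [0-14 ALLOC][15-40 FREE]
Op 4: b = malloc(9) -> b = 15; heap: [0-14 ALLOC][15-23 ALLOC][24-40 FREE]
Op 5: a = realloc(a, 11) -> a = 0; heap: [0-10 ALLOC][11-14 FREE][15-23 ALLOC][24-40 FREE]
Op 6: b = realloc(b, 16) -> b = 15; heap: [0-10 ALLOC][11-14 FREE][15-30 ALLOC][31-40 FREE]
Op 7: c = malloc(8) -> c = 31; heap: [0-10 ALLOC][11-14 FREE][15-30 ALLOC][31-38 ALLOC][39-40 FREE]
Op 8: free(a) -> (freed a); heap: [0-14 FREE][15-30 ALLOC][31-38 ALLOC][39-40 FREE]
Free blocks: [15 2] total_free=17 largest=15 -> 100*(17-15)/17 = 200/17 ≈ 11.765 -> rounds to 12

Answer: 12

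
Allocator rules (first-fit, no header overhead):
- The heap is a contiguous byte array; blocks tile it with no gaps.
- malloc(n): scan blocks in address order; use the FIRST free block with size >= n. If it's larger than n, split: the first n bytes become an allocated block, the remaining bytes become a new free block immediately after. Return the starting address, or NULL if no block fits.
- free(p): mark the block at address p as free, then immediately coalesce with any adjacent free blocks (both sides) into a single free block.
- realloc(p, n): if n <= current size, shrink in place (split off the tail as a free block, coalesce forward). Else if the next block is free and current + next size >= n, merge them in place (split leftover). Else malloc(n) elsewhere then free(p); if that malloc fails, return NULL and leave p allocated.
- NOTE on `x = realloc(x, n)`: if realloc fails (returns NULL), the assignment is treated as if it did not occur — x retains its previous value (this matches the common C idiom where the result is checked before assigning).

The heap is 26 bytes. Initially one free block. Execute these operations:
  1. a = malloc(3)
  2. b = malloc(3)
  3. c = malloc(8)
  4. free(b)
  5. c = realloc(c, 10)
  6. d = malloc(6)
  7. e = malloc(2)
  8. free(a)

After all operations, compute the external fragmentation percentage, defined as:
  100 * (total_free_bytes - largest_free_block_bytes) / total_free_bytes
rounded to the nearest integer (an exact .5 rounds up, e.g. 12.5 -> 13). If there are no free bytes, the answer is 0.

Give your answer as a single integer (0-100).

Op 1: a = malloc(3) -> a = 0; heap: [0-2 ALLOC][3-25 FREE]
Op 2: b = malloc(3) -> b = 3; heap: [0-2 ALLOC][3-5 ALLOC][6-25 FREE]
Op 3: c = malloc(8) -> c = 6; heap: [0-2 ALLOC][3-5 ALLOC][6-13 ALLOC][14-25 FREE]
Op 4: free(b) -> (freed b); heap: [0-2 ALLOC][3-5 FREE][6-13 ALLOC][14-25 FREE]
Op 5: c = realloc(c, 10) -> c = 6; heap: [0-2 ALLOC][3-5 FREE][6-15 ALLOC][16-25 FREE]
Op 6: d = malloc(6) -> d = 16; heap: [0-2 ALLOC][3-5 FREE][6-15 ALLOC][16-21 ALLOC][22-25 FREE]
Op 7: e = malloc(2) -> e = 3; heap: [0-2 ALLOC][3-4 ALLOC][5-5 FREE][6-15 ALLOC][16-21 ALLOC][22-25 FREE]
Op 8: free(a) -> (freed a); heap: [0-2 FREE][3-4 ALLOC][5-5 FREE][6-15 ALLOC][16-21 ALLOC][22-25 FREE]
Free blocks: [3 1 4] total_free=8 largest=4 -> 100*(8-4)/8 = 400/8 = 50

Answer: 50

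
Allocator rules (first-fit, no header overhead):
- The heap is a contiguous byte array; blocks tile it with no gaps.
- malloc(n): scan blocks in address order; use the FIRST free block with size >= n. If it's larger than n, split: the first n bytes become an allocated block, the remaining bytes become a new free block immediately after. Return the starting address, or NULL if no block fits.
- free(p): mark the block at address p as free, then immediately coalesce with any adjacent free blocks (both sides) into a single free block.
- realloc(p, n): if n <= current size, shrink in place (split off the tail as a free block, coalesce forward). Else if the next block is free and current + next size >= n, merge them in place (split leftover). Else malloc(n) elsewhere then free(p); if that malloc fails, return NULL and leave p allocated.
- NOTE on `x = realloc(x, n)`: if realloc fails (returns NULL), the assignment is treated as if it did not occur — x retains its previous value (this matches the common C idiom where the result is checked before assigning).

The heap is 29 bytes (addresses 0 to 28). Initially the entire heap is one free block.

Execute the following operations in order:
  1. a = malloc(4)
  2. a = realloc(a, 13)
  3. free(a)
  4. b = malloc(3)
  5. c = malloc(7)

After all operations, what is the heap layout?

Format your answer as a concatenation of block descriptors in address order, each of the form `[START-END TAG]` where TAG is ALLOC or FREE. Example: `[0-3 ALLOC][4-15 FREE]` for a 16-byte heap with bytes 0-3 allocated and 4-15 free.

Op 1: a = malloc(4) -> a = 0; heap: [0-3 ALLOC][4-28 FREE]
Op 2: a = realloc(a, 13) -> a = 0; heap: [0-12 ALLOC][13-28 FREE]
Op 3: free(a) -> (freed a); heap: [0-28 FREE]
Op 4: b = malloc(3) -> b = 0; heap: [0-2 ALLOC][3-28 FREE]
Op 5: c = malloc(7) -> c = 3; heap: [0-2 ALLOC][3-9 ALLOC][10-28 FREE]

Answer: [0-2 ALLOC][3-9 ALLOC][10-28 FREE]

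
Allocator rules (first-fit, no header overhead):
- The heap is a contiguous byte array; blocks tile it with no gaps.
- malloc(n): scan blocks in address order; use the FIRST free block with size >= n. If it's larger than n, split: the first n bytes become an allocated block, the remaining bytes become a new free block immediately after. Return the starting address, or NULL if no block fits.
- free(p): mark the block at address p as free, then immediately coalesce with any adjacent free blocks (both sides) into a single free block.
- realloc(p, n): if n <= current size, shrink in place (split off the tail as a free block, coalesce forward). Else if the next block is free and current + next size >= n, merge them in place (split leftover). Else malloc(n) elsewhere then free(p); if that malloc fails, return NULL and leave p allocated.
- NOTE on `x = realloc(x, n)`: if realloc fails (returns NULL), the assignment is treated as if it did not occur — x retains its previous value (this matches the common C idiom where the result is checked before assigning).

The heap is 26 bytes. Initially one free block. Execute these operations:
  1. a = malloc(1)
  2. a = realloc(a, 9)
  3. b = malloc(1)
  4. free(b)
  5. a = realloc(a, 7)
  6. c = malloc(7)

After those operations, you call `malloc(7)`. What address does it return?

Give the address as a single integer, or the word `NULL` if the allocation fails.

Answer: 14

Derivation:
Op 1: a = malloc(1) -> a = 0; heap: [0-0 ALLOC][1-25 FREE]
Op 2: a = realloc(a, 9) -> a = 0; heap: [0-8 ALLOC][9-25 FREE]
Op 3: b = malloc(1) -> b = 9; heap: [0-8 ALLOC][9-9 ALLOC][10-25 FREE]
Op 4: free(b) -> (freed b); heap: [0-8 ALLOC][9-25 FREE]
Op 5: a = realloc(a, 7) -> a = 0; heap: [0-6 ALLOC][7-25 FREE]
Op 6: c = malloc(7) -> c = 7; heap: [0-6 ALLOC][7-13 ALLOC][14-25 FREE]
malloc(7): first-fit scan over [0-6 ALLOC][7-13 ALLOC][14-25 FREE] -> 14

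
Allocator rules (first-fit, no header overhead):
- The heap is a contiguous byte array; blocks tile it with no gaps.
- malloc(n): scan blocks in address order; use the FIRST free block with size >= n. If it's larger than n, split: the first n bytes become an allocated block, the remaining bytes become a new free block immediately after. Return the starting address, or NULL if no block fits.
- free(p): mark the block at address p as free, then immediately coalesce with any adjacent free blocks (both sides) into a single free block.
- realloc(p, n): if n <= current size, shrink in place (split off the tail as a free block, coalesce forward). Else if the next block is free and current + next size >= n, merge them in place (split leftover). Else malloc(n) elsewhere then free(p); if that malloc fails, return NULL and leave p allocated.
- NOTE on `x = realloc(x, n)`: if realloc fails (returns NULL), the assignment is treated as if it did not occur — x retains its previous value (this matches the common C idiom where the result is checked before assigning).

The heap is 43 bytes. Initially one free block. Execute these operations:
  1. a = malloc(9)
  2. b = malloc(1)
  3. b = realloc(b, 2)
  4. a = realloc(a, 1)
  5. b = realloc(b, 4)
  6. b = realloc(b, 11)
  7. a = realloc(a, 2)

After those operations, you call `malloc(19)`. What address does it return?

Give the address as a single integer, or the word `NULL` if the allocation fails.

Answer: 20

Derivation:
Op 1: a = malloc(9) -> a = 0; heap: [0-8 ALLOC][9-42 FREE]
Op 2: b = malloc(1) -> b = 9; heap: [0-8 ALLOC][9-9 ALLOC][10-42 FREE]
Op 3: b = realloc(b, 2) -> b = 9; heap: [0-8 ALLOC][9-10 ALLOC][11-42 FREE]
Op 4: a = realloc(a, 1) -> a = 0; heap: [0-0 ALLOC][1-8 FREE][9-10 ALLOC][11-42 FREE]
Op 5: b = realloc(b, 4) -> b = 9; heap: [0-0 ALLOC][1-8 FREE][9-12 ALLOC][13-42 FREE]
Op 6: b = realloc(b, 11) -> b = 9; heap: [0-0 ALLOC][1-8 FREE][9-19 ALLOC][20-42 FREE]
Op 7: a = realloc(a, 2) -> a = 0; heap: [0-1 ALLOC][2-8 FREE][9-19 ALLOC][20-42 FREE]
malloc(19): first-fit scan over [0-1 ALLOC][2-8 FREE][9-19 ALLOC][20-42 FREE] -> 20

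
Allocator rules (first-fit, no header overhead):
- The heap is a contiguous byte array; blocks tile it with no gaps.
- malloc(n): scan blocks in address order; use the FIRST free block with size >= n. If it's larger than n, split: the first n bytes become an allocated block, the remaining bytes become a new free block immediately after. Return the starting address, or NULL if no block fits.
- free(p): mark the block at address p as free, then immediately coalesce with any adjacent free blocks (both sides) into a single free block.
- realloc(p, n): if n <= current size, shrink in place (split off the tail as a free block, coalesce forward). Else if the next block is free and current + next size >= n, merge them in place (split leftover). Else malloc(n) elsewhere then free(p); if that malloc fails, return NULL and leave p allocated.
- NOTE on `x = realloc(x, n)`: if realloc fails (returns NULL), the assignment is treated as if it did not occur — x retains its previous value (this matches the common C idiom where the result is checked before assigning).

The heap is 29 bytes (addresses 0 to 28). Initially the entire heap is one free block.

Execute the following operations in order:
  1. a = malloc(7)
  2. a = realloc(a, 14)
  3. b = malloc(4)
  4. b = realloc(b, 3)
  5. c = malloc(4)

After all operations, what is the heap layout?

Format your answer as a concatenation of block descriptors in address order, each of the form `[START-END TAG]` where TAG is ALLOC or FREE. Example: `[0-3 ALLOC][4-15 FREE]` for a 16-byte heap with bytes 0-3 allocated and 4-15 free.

Op 1: a = malloc(7) -> a = 0; heap: [0-6 ALLOC][7-28 FREE]
Op 2: a = realloc(a, 14) -> a = 0; heap: [0-13 ALLOC][14-28 FREE]
Op 3: b = malloc(4) -> b = 14; heap: [0-13 ALLOC][14-17 ALLOC][18-28 FREE]
Op 4: b = realloc(b, 3) -> b = 14; heap: [0-13 ALLOC][14-16 ALLOC][17-28 FREE]
Op 5: c = malloc(4) -> c = 17; heap: [0-13 ALLOC][14-16 ALLOC][17-20 ALLOC][21-28 FREE]

Answer: [0-13 ALLOC][14-16 ALLOC][17-20 ALLOC][21-28 FREE]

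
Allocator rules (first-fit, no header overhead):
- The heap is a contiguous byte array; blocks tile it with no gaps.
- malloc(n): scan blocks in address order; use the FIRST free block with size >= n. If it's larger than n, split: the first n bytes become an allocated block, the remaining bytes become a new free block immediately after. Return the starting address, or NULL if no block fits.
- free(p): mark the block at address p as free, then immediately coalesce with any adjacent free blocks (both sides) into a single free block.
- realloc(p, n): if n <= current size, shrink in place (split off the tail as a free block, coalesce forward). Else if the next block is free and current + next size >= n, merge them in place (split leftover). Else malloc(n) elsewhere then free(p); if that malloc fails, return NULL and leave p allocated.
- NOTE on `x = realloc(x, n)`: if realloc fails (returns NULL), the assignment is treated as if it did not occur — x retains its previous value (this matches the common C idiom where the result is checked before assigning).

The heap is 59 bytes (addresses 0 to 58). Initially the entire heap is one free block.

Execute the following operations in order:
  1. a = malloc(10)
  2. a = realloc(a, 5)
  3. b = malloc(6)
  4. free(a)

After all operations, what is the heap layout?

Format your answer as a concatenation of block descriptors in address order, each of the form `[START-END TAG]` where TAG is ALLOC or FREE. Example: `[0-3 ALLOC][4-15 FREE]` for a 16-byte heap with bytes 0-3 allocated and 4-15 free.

Op 1: a = malloc(10) -> a = 0; heap: [0-9 ALLOC][10-58 FREE]
Op 2: a = realloc(a, 5) -> a = 0; heap: [0-4 ALLOC][5-58 FREE]
Op 3: b = malloc(6) -> b = 5; heap: [0-4 ALLOC][5-10 ALLOC][11-58 FREE]
Op 4: free(a) -> (freed a); heap: [0-4 FREE][5-10 ALLOC][11-58 FREE]

Answer: [0-4 FREE][5-10 ALLOC][11-58 FREE]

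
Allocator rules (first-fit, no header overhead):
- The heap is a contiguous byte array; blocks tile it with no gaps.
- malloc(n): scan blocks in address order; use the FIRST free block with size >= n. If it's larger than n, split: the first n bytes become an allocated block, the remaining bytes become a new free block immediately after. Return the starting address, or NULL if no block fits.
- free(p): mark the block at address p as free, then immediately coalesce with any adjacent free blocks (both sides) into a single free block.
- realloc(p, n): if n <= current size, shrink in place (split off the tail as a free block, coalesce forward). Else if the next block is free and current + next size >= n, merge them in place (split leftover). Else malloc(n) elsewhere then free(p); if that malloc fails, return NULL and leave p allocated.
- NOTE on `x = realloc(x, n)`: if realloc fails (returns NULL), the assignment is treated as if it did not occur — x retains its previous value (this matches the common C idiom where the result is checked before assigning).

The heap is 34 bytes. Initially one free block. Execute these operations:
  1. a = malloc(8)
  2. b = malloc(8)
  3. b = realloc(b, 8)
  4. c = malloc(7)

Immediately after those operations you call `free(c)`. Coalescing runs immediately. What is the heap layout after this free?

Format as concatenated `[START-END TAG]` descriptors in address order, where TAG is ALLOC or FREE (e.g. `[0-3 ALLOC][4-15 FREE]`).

Op 1: a = malloc(8) -> a = 0; heap: [0-7 ALLOC][8-33 FREE]
Op 2: b = malloc(8) -> b = 8; heap: [0-7 ALLOC][8-15 ALLOC][16-33 FREE]
Op 3: b = realloc(b, 8) -> b = 8; heap: [0-7 ALLOC][8-15 ALLOC][16-33 FREE]
Op 4: c = malloc(7) -> c = 16; heap: [0-7 ALLOC][8-15 ALLOC][16-22 ALLOC][23-33 FREE]
free(c): c = 16 -> block [16-22 ALLOC]; mark free, coalesce with adjacent free neighbors -> [0-7 ALLOC][8-15 ALLOC][16-33 FREE]

Answer: [0-7 ALLOC][8-15 ALLOC][16-33 FREE]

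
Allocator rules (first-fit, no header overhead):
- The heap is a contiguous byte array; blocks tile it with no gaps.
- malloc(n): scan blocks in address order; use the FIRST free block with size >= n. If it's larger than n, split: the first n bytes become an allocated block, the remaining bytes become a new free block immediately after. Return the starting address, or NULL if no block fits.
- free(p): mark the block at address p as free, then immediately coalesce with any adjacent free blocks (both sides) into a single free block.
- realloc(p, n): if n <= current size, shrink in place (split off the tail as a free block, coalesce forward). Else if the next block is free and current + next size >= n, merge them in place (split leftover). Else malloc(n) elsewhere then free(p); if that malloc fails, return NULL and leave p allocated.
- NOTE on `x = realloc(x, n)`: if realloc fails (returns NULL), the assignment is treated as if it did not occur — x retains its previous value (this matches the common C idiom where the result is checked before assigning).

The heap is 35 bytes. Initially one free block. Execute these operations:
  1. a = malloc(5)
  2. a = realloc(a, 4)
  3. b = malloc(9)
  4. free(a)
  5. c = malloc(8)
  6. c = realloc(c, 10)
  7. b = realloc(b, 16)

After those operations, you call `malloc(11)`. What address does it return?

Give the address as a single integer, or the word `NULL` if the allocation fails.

Answer: 23

Derivation:
Op 1: a = malloc(5) -> a = 0; heap: [0-4 ALLOC][5-34 FREE]
Op 2: a = realloc(a, 4) -> a = 0; heap: [0-3 ALLOC][4-34 FREE]
Op 3: b = malloc(9) -> b = 4; heap: [0-3 ALLOC][4-12 ALLOC][13-34 FREE]
Op 4: free(a) -> (freed a); heap: [0-3 FREE][4-12 ALLOC][13-34 FREE]
Op 5: c = malloc(8) -> c = 13; heap: [0-3 FREE][4-12 ALLOC][13-20 ALLOC][21-34 FREE]
Op 6: c = realloc(c, 10) -> c = 13; heap: [0-3 FREE][4-12 ALLOC][13-22 ALLOC][23-34 FREE]
Op 7: b = realloc(b, 16) -> NULL (b unchanged); heap: [0-3 FREE][4-12 ALLOC][13-22 ALLOC][23-34 FREE]
malloc(11): first-fit scan over [0-3 FREE][4-12 ALLOC][13-22 ALLOC][23-34 FREE] -> 23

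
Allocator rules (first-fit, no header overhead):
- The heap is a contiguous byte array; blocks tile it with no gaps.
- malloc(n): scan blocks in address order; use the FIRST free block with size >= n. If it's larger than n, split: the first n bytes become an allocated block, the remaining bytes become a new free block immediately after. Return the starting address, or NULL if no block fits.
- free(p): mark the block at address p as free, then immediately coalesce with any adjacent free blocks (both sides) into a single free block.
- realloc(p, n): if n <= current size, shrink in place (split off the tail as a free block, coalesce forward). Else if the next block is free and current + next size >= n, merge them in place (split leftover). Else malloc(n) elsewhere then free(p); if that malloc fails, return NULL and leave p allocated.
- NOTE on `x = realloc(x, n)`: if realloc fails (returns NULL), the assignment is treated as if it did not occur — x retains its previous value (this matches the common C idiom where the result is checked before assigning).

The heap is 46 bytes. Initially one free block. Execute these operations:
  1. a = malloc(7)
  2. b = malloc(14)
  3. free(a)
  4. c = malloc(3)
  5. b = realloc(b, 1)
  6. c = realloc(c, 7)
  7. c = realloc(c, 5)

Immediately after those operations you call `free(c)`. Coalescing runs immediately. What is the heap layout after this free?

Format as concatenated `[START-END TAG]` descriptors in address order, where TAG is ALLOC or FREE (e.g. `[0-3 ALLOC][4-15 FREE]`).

Answer: [0-6 FREE][7-7 ALLOC][8-45 FREE]

Derivation:
Op 1: a = malloc(7) -> a = 0; heap: [0-6 ALLOC][7-45 FREE]
Op 2: b = malloc(14) -> b = 7; heap: [0-6 ALLOC][7-20 ALLOC][21-45 FREE]
Op 3: free(a) -> (freed a); heap: [0-6 FREE][7-20 ALLOC][21-45 FREE]
Op 4: c = malloc(3) -> c = 0; heap: [0-2 ALLOC][3-6 FREE][7-20 ALLOC][21-45 FREE]
Op 5: b = realloc(b, 1) -> b = 7; heap: [0-2 ALLOC][3-6 FREE][7-7 ALLOC][8-45 FREE]
Op 6: c = realloc(c, 7) -> c = 0; heap: [0-6 ALLOC][7-7 ALLOC][8-45 FREE]
Op 7: c = realloc(c, 5) -> c = 0; heap: [0-4 ALLOC][5-6 FREE][7-7 ALLOC][8-45 FREE]
free(c): c = 0 -> block [0-4 ALLOC]; mark free, coalesce with adjacent free neighbors -> [0-6 FREE][7-7 ALLOC][8-45 FREE]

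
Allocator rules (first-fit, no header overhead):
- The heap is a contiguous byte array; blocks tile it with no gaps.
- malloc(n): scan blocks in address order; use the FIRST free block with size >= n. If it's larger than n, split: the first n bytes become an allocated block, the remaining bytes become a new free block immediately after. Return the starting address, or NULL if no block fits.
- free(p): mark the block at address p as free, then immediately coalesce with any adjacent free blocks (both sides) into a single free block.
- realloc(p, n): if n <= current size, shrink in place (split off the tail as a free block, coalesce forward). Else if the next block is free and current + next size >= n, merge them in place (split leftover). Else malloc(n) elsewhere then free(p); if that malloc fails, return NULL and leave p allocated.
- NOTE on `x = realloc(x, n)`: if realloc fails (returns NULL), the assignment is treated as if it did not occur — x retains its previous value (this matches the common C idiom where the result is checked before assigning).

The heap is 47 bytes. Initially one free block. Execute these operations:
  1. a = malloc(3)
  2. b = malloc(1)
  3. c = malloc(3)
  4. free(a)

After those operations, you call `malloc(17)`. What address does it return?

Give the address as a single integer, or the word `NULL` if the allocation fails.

Op 1: a = malloc(3) -> a = 0; heap: [0-2 ALLOC][3-46 FREE]
Op 2: b = malloc(1) -> b = 3; heap: [0-2 ALLOC][3-3 ALLOC][4-46 FREE]
Op 3: c = malloc(3) -> c = 4; heap: [0-2 ALLOC][3-3 ALLOC][4-6 ALLOC][7-46 FREE]
Op 4: free(a) -> (freed a); heap: [0-2 FREE][3-3 ALLOC][4-6 ALLOC][7-46 FREE]
malloc(17): first-fit scan over [0-2 FREE][3-3 ALLOC][4-6 ALLOC][7-46 FREE] -> 7

Answer: 7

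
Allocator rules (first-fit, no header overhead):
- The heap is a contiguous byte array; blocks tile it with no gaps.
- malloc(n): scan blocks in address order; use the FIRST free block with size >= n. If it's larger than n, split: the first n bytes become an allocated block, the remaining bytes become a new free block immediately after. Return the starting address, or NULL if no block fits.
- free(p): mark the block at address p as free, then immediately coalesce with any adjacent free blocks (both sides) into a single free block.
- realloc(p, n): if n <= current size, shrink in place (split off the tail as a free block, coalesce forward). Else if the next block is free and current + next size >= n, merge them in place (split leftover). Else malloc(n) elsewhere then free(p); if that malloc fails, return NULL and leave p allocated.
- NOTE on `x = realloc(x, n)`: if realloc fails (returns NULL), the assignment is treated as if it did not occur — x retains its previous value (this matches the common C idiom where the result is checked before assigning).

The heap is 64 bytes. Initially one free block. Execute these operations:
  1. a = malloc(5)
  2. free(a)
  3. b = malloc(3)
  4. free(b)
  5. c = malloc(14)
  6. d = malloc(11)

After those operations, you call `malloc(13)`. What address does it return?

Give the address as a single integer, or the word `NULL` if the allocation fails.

Op 1: a = malloc(5) -> a = 0; heap: [0-4 ALLOC][5-63 FREE]
Op 2: free(a) -> (freed a); heap: [0-63 FREE]
Op 3: b = malloc(3) -> b = 0; heap: [0-2 ALLOC][3-63 FREE]
Op 4: free(b) -> (freed b); heap: [0-63 FREE]
Op 5: c = malloc(14) -> c = 0; heap: [0-13 ALLOC][14-63 FREE]
Op 6: d = malloc(11) -> d = 14; heap: [0-13 ALLOC][14-24 ALLOC][25-63 FREE]
malloc(13): first-fit scan over [0-13 ALLOC][14-24 ALLOC][25-63 FREE] -> 25

Answer: 25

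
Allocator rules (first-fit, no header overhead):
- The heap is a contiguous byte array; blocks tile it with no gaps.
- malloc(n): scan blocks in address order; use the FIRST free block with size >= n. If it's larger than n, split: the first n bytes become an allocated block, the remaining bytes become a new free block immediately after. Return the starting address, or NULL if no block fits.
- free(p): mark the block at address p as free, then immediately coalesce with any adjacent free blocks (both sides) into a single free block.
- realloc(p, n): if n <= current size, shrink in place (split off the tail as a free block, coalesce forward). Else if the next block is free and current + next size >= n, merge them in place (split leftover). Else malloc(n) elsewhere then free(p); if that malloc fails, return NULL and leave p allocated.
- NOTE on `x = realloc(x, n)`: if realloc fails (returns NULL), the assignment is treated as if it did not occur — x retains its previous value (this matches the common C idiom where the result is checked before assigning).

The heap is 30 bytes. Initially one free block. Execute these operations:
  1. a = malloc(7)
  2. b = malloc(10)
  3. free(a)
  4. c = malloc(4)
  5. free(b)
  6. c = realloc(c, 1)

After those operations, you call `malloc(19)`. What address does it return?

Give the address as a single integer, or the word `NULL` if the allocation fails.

Answer: 1

Derivation:
Op 1: a = malloc(7) -> a = 0; heap: [0-6 ALLOC][7-29 FREE]
Op 2: b = malloc(10) -> b = 7; heap: [0-6 ALLOC][7-16 ALLOC][17-29 FREE]
Op 3: free(a) -> (freed a); heap: [0-6 FREE][7-16 ALLOC][17-29 FREE]
Op 4: c = malloc(4) -> c = 0; heap: [0-3 ALLOC][4-6 FREE][7-16 ALLOC][17-29 FREE]
Op 5: free(b) -> (freed b); heap: [0-3 ALLOC][4-29 FREE]
Op 6: c = realloc(c, 1) -> c = 0; heap: [0-0 ALLOC][1-29 FREE]
malloc(19): first-fit scan over [0-0 ALLOC][1-29 FREE] -> 1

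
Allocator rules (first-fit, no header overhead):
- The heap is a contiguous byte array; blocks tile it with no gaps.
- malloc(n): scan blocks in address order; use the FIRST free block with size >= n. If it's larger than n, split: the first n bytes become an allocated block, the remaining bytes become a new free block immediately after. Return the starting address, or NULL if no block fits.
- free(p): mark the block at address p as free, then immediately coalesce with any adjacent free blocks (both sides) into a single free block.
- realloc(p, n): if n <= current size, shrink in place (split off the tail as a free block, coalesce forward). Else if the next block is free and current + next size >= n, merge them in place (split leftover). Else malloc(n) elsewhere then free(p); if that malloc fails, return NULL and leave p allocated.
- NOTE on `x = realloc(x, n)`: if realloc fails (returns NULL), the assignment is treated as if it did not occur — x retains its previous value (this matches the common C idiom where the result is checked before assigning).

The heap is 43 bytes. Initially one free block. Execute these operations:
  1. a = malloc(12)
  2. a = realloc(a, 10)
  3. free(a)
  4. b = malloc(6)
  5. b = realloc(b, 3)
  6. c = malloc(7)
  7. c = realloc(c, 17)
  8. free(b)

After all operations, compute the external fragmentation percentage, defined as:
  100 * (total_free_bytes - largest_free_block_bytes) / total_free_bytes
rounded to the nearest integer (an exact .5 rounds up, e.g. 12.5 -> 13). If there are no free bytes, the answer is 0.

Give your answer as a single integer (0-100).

Answer: 12

Derivation:
Op 1: a = malloc(12) -> a = 0; heap: [0-11 ALLOC][12-42 FREE]
Op 2: a = realloc(a, 10) -> a = 0; heap: [0-9 ALLOC][10-42 FREE]
Op 3: free(a) -> (freed a); heap: [0-42 FREE]
Op 4: b = malloc(6) -> b = 0; heap: [0-5 ALLOC][6-42 FREE]
Op 5: b = realloc(b, 3) -> b = 0; heap: [0-2 ALLOC][3-42 FREE]
Op 6: c = malloc(7) -> c = 3; heap: [0-2 ALLOC][3-9 ALLOC][10-42 FREE]
Op 7: c = realloc(c, 17) -> c = 3; heap: [0-2 ALLOC][3-19 ALLOC][20-42 FREE]
Op 8: free(b) -> (freed b); heap: [0-2 FREE][3-19 ALLOC][20-42 FREE]
Free blocks: [3 23] total_free=26 largest=23 -> 100*(26-23)/26 = 300/26 ≈ 11.538 -> rounds to 12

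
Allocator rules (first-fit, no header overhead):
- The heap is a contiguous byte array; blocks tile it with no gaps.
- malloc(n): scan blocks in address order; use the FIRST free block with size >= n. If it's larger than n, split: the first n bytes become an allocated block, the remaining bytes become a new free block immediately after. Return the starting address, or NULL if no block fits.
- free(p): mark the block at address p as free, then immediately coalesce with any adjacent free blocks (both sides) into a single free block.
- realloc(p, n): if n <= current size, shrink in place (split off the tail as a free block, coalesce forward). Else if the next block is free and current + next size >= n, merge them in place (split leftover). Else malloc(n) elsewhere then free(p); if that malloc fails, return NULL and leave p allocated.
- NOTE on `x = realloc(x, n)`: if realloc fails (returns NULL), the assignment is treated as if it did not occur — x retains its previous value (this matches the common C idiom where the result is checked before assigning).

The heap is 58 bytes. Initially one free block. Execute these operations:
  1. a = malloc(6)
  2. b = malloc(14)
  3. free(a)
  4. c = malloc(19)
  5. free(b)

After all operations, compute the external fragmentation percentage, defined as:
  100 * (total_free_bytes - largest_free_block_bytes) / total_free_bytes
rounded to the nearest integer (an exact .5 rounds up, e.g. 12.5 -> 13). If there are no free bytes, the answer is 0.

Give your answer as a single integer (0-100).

Answer: 49

Derivation:
Op 1: a = malloc(6) -> a = 0; heap: [0-5 ALLOC][6-57 FREE]
Op 2: b = malloc(14) -> b = 6; heap: [0-5 ALLOC][6-19 ALLOC][20-57 FREE]
Op 3: free(a) -> (freed a); heap: [0-5 FREE][6-19 ALLOC][20-57 FREE]
Op 4: c = malloc(19) -> c = 20; heap: [0-5 FREE][6-19 ALLOC][20-38 ALLOC][39-57 FREE]
Op 5: free(b) -> (freed b); heap: [0-19 FREE][20-38 ALLOC][39-57 FREE]
Free blocks: [20 19] total_free=39 largest=20 -> 100*(39-20)/39 = 1900/39 ≈ 48.718 -> rounds to 49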